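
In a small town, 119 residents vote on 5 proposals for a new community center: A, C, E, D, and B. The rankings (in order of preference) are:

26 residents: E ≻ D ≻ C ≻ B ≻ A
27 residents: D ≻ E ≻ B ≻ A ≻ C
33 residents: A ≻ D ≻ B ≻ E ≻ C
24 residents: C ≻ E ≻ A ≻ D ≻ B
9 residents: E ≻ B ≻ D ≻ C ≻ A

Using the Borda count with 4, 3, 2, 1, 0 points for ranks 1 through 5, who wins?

D

A: 26·0 + 27·1 + 33·4 + 24·2 + 9·0 = 207
C: 26·2 + 27·0 + 33·0 + 24·4 + 9·1 = 157
E: 26·4 + 27·3 + 33·1 + 24·3 + 9·4 = 326
D: 26·3 + 27·4 + 33·3 + 24·1 + 9·2 = 327
B: 26·1 + 27·2 + 33·2 + 24·0 + 9·3 = 173
D has the highest Borda score (327).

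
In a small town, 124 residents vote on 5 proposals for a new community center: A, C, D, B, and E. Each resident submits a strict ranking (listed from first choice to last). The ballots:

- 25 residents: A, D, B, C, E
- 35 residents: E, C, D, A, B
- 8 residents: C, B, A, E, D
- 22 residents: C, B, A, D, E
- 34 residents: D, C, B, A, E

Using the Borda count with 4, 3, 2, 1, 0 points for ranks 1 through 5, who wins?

C

A: 25·4 + 35·1 + 8·2 + 22·2 + 34·1 = 229
C: 25·1 + 35·3 + 8·4 + 22·4 + 34·3 = 352
D: 25·3 + 35·2 + 8·0 + 22·1 + 34·4 = 303
B: 25·2 + 35·0 + 8·3 + 22·3 + 34·2 = 208
E: 25·0 + 35·4 + 8·1 + 22·0 + 34·0 = 148
C has the highest Borda score (352).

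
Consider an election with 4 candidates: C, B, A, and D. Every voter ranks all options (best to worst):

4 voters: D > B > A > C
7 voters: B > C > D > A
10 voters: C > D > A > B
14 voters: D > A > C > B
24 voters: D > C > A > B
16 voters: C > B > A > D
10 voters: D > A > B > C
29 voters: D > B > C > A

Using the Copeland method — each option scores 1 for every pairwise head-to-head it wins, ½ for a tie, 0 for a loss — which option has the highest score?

C: beats B and A; loses to D → score 2.
B: loses to C, A, and D → score 0.
A: beats B; loses to C and D → score 1.
D: beats C, B, and A → score 3.
D has the best pairwise record.

D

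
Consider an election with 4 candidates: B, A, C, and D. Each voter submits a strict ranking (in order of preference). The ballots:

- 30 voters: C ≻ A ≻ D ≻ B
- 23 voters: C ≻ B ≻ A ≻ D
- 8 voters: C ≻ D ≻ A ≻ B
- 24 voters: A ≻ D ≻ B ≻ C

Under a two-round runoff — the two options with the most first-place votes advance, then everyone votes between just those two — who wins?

C

Round 1 first-place votes: B 0, A 24, C 61, D 0.
C and A advance.
Runoff: C is preferred to A by 61 voters; A by 24.
C wins the runoff.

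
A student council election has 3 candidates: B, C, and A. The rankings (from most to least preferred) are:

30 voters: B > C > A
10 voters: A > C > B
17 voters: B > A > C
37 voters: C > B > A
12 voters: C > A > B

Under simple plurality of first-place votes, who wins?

C

First-place votes: B 47, C 49, A 10.
C has the most first-place votes.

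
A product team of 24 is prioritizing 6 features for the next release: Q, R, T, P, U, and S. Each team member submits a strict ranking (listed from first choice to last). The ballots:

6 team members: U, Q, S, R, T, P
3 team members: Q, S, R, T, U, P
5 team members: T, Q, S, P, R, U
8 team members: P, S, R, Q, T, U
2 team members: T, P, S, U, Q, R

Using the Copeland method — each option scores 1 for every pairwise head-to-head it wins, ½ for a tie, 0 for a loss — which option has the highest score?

Q: beats R, T, P, U, and S → score 5.
R: beats T and U; loses to Q, P, and S → score 2.
T: beats P and U; loses to Q, R, and S → score 2.
P: beats R and U; loses to Q, T, and S → score 2.
U: loses to Q, R, T, P, and S → score 0.
S: beats R, T, P, and U; loses to Q → score 4.
Q has the best pairwise record.

Q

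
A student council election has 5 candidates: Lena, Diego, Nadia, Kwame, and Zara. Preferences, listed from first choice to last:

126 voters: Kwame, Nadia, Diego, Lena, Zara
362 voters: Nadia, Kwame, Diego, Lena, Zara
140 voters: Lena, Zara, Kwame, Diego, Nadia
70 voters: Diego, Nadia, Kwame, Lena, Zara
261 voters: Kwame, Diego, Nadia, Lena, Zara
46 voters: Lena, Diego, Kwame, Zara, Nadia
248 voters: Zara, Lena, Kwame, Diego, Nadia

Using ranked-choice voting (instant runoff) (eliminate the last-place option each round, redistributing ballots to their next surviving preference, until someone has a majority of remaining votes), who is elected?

Kwame

Round 1: Lena 186, Diego 70, Nadia 362, Kwame 387, Zara 248. Eliminate Diego.
Round 2: Lena 186, Nadia 432, Kwame 387, Zara 248. Eliminate Lena.
Round 3: Nadia 432, Kwame 433, Zara 388. Eliminate Zara.
Round 4: Nadia 432, Kwame 821. Kwame has a majority.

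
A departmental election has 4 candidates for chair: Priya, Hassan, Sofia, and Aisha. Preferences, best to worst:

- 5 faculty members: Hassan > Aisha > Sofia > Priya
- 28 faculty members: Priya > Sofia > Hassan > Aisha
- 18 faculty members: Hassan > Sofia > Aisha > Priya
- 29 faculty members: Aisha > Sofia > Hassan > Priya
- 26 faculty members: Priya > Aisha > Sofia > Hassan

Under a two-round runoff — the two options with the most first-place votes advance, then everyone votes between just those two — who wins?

Priya

Round 1 first-place votes: Priya 54, Hassan 23, Sofia 0, Aisha 29.
Priya and Aisha advance.
Runoff: Priya is preferred to Aisha by 54 voters; Aisha by 52.
Priya wins the runoff.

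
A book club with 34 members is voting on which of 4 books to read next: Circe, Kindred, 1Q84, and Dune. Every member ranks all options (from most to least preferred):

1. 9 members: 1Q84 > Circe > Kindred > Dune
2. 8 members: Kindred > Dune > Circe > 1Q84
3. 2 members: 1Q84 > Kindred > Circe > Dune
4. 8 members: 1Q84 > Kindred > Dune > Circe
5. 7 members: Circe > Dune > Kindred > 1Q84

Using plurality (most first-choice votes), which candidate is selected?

1Q84

First-place votes: Circe 7, Kindred 8, 1Q84 19, Dune 0.
1Q84 has the most first-place votes.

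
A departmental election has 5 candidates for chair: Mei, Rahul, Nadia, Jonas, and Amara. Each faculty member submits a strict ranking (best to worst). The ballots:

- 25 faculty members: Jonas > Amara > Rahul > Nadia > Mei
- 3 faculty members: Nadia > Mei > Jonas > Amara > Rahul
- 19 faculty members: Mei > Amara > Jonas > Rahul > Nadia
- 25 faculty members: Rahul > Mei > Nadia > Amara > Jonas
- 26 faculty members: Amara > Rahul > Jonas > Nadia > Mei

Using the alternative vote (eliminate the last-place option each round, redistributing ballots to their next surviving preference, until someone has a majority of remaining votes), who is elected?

Amara

Round 1: Mei 19, Rahul 25, Nadia 3, Jonas 25, Amara 26. Eliminate Nadia.
Round 2: Mei 22, Rahul 25, Jonas 25, Amara 26. Eliminate Mei.
Round 3: Rahul 25, Jonas 28, Amara 45. Eliminate Rahul.
Round 4: Jonas 28, Amara 70. Amara has a majority.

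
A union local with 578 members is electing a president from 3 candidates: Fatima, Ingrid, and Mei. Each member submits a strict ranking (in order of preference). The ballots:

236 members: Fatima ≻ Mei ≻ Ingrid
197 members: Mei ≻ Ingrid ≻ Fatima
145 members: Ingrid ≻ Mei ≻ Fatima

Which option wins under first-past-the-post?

Fatima

First-place votes: Fatima 236, Ingrid 145, Mei 197.
Fatima has the most first-place votes.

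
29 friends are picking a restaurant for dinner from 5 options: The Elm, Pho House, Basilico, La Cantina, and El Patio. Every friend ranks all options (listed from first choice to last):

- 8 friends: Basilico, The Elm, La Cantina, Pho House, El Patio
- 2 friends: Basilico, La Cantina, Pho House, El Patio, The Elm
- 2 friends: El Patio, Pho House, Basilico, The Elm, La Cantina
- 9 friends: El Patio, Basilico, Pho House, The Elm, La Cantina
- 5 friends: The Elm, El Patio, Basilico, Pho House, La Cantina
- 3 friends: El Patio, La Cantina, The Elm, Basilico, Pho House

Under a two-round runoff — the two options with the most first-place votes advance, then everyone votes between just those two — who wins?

El Patio

Round 1 first-place votes: The Elm 5, Pho House 0, Basilico 10, La Cantina 0, El Patio 14.
El Patio and Basilico advance.
Runoff: El Patio is preferred to Basilico by 19 voters; Basilico by 10.
El Patio wins the runoff.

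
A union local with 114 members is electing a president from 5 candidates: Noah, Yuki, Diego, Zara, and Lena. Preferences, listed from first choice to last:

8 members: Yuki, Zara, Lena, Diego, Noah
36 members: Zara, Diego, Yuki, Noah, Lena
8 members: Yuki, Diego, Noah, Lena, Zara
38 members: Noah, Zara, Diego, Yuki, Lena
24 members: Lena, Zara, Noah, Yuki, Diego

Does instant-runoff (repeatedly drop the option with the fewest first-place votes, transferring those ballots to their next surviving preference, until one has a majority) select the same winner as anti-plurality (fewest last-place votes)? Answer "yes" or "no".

Instant-runoff — R1 Noah 38, Yuki 16, Diego 0, Zara 36, Lena 24 (Diego out); R2 Noah 38, Yuki 16, Zara 36, Lena 24 (Yuki out); R3 Noah 46, Zara 44, Lena 24 (Lena out); R4 Noah 46, Zara 68 (Zara winner). Winner: Zara.
Anti-plurality — last-place votes: Noah 8, Yuki 0, Diego 24, Zara 8, Lena 74. Winner: Yuki.
The two methods disagree.

no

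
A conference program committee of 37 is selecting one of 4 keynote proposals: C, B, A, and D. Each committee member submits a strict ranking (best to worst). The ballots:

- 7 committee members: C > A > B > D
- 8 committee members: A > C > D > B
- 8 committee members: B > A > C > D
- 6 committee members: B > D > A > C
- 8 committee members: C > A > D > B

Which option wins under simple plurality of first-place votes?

C

First-place votes: C 15, B 14, A 8, D 0.
C has the most first-place votes.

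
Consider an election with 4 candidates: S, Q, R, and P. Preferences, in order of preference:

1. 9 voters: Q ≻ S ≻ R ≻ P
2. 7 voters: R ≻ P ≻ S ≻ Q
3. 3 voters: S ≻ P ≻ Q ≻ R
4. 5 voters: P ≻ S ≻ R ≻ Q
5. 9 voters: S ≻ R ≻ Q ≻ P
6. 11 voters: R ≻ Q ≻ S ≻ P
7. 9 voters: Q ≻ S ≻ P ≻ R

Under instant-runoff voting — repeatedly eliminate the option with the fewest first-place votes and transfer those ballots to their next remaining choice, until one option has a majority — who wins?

R

Round 1: S 12, Q 18, R 18, P 5. Eliminate P.
Round 2: S 17, Q 18, R 18. Eliminate S.
Round 3: Q 21, R 32. R has a majority.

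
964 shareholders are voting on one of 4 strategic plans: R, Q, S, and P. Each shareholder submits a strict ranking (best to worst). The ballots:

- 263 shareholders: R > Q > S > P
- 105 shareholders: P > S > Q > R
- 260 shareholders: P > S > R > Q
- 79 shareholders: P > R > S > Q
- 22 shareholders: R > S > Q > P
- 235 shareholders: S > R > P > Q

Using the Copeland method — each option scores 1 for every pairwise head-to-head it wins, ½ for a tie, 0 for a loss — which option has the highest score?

R: beats Q and P; loses to S → score 2.
Q: loses to R, S, and P → score 0.
S: beats R, Q, and P → score 3.
P: beats Q; loses to R and S → score 1.
S has the best pairwise record.

S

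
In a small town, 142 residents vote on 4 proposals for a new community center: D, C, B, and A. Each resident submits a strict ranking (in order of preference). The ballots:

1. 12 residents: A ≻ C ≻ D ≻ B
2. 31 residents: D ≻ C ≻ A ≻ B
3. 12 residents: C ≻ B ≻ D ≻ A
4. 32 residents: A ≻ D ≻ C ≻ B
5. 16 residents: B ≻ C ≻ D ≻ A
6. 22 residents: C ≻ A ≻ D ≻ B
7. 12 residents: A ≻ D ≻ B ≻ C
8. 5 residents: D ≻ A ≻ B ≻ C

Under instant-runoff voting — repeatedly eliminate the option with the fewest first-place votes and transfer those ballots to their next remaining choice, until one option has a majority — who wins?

C

Round 1: D 36, C 34, B 16, A 56. Eliminate B.
Round 2: D 36, C 50, A 56. Eliminate D.
Round 3: C 81, A 61. C has a majority.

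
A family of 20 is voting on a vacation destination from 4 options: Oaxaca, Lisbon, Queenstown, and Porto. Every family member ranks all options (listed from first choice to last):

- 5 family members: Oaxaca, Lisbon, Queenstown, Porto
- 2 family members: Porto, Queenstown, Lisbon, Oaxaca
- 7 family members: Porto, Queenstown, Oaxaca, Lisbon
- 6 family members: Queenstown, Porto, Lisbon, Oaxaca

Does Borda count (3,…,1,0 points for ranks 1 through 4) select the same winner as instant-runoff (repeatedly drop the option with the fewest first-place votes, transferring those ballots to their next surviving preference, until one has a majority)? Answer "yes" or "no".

yes

Borda — scores: Oaxaca 22, Lisbon 18, Queenstown 41, Porto 39. Winner: Queenstown.
Instant-runoff — R1 Oaxaca 5, Lisbon 0, Queenstown 6, Porto 9 (Lisbon out); R2 Oaxaca 5, Queenstown 6, Porto 9 (Oaxaca out); R3 Queenstown 11, Porto 9 (Queenstown winner). Winner: Queenstown.
The two methods agree.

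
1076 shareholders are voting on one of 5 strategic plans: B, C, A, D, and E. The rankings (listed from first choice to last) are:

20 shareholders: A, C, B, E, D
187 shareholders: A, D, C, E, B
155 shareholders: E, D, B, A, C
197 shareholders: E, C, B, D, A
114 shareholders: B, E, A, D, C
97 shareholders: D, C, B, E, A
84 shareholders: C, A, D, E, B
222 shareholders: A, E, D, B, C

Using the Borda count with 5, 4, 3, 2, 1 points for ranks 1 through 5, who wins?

E

B: 20·3 + 187·1 + 155·3 + 197·3 + 114·5 + 97·3 + 84·1 + 222·2 = 2692
C: 20·4 + 187·3 + 155·1 + 197·4 + 114·1 + 97·4 + 84·5 + 222·1 = 2728
A: 20·5 + 187·5 + 155·2 + 197·1 + 114·3 + 97·1 + 84·4 + 222·5 = 3427
D: 20·1 + 187·4 + 155·4 + 197·2 + 114·2 + 97·5 + 84·3 + 222·3 = 3413
E: 20·2 + 187·2 + 155·5 + 197·5 + 114·4 + 97·2 + 84·2 + 222·4 = 3880
E has the highest Borda score (3880).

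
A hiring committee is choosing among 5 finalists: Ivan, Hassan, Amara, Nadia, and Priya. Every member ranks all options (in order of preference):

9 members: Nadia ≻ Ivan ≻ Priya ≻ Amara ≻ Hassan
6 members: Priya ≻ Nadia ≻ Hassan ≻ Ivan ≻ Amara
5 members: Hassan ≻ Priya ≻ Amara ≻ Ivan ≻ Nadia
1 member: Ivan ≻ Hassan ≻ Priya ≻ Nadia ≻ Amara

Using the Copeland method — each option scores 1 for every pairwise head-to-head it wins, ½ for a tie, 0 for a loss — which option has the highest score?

Priya

Ivan: beats Amara; loses to Hassan, Nadia, and Priya → score 1.
Hassan: beats Ivan and Amara; loses to Nadia and Priya → score 2.
Amara: loses to Ivan, Hassan, Nadia, and Priya → score 0.
Nadia: beats Ivan, Hassan, and Amara; loses to Priya → score 3.
Priya: beats Ivan, Hassan, Amara, and Nadia → score 4.
Priya has the best pairwise record.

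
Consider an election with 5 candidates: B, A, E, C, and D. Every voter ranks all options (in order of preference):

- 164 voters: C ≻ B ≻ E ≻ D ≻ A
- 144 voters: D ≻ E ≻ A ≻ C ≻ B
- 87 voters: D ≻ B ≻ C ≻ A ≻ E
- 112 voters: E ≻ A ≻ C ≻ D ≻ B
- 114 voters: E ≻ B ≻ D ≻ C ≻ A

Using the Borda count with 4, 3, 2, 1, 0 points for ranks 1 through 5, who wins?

B: 164·3 + 144·0 + 87·3 + 112·0 + 114·3 = 1095
A: 164·0 + 144·2 + 87·1 + 112·3 + 114·0 = 711
E: 164·2 + 144·3 + 87·0 + 112·4 + 114·4 = 1664
C: 164·4 + 144·1 + 87·2 + 112·2 + 114·1 = 1312
D: 164·1 + 144·4 + 87·4 + 112·1 + 114·2 = 1428
E has the highest Borda score (1664).

E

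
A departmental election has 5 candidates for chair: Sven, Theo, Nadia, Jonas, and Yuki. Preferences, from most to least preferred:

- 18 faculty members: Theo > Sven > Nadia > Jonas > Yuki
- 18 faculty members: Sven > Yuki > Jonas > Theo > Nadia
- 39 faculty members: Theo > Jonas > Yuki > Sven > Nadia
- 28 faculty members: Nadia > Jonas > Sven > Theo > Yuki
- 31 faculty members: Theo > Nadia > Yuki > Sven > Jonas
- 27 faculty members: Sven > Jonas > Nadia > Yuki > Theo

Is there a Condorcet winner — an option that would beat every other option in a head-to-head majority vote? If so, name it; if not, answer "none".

Theo

Theo vs Sven: 88–73 for Theo.
Theo vs Nadia: 106–55 for Theo.
Theo vs Jonas: 88–73 for Theo.
Theo vs Yuki: 116–45 for Theo.
Theo beats every other option head-to-head.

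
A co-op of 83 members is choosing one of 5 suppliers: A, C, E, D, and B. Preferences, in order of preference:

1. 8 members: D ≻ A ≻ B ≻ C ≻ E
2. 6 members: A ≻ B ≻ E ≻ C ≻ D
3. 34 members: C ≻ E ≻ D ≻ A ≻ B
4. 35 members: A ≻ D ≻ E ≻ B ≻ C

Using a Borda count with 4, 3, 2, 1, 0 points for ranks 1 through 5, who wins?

A: 8·3 + 6·4 + 34·1 + 35·4 = 222
C: 8·1 + 6·1 + 34·4 + 35·0 = 150
E: 8·0 + 6·2 + 34·3 + 35·2 = 184
D: 8·4 + 6·0 + 34·2 + 35·3 = 205
B: 8·2 + 6·3 + 34·0 + 35·1 = 69
A has the highest Borda score (222).

A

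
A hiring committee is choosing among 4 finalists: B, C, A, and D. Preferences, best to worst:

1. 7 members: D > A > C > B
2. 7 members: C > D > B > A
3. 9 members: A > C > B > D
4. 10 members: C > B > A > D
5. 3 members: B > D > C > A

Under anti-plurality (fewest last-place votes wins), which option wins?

Last-place votes: B 7, C 0, A 10, D 19.
C is ranked last by the fewest voters, so C wins.

C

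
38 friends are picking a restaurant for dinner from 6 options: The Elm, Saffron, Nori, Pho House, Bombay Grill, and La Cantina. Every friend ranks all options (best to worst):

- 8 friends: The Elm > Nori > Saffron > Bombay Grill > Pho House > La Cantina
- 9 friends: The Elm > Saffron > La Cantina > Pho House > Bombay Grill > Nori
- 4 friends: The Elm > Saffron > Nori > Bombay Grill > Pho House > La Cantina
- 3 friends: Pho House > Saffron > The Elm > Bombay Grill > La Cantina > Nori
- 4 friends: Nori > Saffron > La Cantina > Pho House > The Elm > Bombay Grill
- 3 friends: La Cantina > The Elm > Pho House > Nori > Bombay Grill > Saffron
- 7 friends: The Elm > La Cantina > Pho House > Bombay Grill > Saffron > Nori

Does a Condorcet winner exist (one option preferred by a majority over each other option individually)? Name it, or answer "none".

The Elm vs Saffron: 31–7 for The Elm.
The Elm vs Nori: 34–4 for The Elm.
The Elm vs Pho House: 31–7 for The Elm.
The Elm vs Bombay Grill: 38–0 for The Elm.
The Elm vs La Cantina: 31–7 for The Elm.
The Elm beats every other option head-to-head.

The Elm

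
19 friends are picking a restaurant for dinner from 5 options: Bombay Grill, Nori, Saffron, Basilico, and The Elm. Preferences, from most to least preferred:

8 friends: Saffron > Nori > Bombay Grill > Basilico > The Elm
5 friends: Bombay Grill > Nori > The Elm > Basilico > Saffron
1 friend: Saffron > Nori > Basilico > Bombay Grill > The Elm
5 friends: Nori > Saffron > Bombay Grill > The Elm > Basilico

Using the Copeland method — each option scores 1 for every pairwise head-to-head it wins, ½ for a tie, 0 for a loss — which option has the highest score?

Nori

Bombay Grill: beats Basilico and The Elm; loses to Nori and Saffron → score 2.
Nori: beats Bombay Grill, Saffron, Basilico, and The Elm → score 4.
Saffron: beats Bombay Grill, Basilico, and The Elm; loses to Nori → score 3.
Basilico: loses to Bombay Grill, Nori, Saffron, and The Elm → score 0.
The Elm: beats Basilico; loses to Bombay Grill, Nori, and Saffron → score 1.
Nori has the best pairwise record.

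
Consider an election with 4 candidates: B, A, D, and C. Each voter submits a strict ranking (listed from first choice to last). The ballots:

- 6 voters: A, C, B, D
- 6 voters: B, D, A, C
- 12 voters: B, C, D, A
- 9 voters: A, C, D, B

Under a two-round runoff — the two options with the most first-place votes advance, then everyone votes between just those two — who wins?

B

Round 1 first-place votes: B 18, A 15, D 0, C 0.
B and A advance.
Runoff: B is preferred to A by 18 voters; A by 15.
B wins the runoff.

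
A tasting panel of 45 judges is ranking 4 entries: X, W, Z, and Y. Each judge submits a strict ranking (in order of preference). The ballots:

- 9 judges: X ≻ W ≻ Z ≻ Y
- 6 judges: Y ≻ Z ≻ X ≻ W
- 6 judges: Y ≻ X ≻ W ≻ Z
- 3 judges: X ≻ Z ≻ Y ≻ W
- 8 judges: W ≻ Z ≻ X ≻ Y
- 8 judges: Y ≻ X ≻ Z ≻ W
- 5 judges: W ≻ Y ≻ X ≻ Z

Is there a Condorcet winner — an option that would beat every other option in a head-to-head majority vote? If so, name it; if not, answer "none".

Y

Y vs X: 25–20 for Y.
Y vs W: 23–22 for Y.
Y vs Z: 25–20 for Y.
Y beats every other option head-to-head.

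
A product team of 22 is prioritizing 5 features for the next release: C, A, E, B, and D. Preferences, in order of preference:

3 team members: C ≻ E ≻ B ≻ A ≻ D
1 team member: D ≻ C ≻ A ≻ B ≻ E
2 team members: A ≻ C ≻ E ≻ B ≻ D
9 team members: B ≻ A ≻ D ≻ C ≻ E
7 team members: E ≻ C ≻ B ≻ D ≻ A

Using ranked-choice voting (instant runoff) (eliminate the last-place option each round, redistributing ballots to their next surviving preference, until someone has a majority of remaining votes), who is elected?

Round 1: C 3, A 2, E 7, B 9, D 1. Eliminate D.
Round 2: C 4, A 2, E 7, B 9. Eliminate A.
Round 3: C 6, E 7, B 9. Eliminate C.
Round 4: E 12, B 10. E has a majority.

E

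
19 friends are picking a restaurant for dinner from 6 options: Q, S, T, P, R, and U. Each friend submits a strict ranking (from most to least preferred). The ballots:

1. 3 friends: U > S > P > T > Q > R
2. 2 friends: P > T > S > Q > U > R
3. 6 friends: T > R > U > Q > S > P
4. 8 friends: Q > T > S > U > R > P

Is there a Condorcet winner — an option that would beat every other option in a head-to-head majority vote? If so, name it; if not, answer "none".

T vs Q: 11–8 for T.
T vs S: 16–3 for T.
T vs P: 14–5 for T.
T vs R: 19–0 for T.
T vs U: 16–3 for T.
T beats every other option head-to-head.

T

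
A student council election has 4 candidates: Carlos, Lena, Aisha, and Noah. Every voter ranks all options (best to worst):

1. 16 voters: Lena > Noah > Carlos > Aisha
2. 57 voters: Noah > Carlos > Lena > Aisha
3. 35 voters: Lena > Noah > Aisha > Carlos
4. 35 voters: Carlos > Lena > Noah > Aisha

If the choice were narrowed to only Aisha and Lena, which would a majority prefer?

Voters preferring Aisha to Lena: 0; preferring Lena to Aisha: 143.
Lena wins the head-to-head.

Lena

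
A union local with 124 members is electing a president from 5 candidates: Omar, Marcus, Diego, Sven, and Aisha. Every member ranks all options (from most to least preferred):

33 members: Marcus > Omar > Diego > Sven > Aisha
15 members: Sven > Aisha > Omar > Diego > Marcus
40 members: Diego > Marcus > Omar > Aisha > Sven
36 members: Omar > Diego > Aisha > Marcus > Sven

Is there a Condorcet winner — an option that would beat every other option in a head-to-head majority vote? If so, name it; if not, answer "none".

Checking pairwise contests:
Marcus beats Omar 73–51.
Diego beats Marcus 91–33.
Omar beats Diego 84–40.
Omar beats Sven 109–15.
Omar beats Aisha 109–15.
Every option loses at least one head-to-head, so there is no Condorcet winner.

none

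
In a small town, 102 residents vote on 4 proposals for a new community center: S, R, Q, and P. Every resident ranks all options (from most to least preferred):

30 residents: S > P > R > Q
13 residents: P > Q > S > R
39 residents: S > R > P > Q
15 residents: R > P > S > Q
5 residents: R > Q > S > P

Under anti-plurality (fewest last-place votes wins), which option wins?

S

Last-place votes: S 0, R 13, Q 84, P 5.
S is ranked last by the fewest voters, so S wins.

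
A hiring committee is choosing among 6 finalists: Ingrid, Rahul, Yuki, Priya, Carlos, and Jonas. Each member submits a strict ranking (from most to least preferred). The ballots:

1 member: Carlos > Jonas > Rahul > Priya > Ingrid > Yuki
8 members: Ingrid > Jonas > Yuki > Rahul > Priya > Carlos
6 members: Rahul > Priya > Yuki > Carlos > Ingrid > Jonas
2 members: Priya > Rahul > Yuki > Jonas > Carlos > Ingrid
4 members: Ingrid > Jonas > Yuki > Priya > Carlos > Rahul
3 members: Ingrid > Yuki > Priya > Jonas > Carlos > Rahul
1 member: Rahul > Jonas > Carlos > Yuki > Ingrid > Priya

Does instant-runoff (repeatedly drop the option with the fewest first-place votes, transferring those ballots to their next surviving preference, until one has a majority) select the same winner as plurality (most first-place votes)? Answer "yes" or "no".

yes

Instant-runoff — R1 Ingrid 15, Rahul 7, Yuki 0, Priya 2, Carlos 1, Jonas 0 (Ingrid winner). Winner: Ingrid.
Plurality — first-place votes: Ingrid 15, Rahul 7, Yuki 0, Priya 2, Carlos 1, Jonas 0. Winner: Ingrid.
The two methods agree.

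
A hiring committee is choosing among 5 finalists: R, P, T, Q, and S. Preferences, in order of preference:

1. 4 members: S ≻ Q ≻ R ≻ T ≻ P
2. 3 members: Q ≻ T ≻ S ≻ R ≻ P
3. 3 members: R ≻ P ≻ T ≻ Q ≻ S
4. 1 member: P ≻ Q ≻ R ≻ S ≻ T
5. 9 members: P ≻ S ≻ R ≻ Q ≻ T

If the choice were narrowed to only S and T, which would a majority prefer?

Voters preferring S to T: 14; preferring T to S: 6.
S wins the head-to-head.

S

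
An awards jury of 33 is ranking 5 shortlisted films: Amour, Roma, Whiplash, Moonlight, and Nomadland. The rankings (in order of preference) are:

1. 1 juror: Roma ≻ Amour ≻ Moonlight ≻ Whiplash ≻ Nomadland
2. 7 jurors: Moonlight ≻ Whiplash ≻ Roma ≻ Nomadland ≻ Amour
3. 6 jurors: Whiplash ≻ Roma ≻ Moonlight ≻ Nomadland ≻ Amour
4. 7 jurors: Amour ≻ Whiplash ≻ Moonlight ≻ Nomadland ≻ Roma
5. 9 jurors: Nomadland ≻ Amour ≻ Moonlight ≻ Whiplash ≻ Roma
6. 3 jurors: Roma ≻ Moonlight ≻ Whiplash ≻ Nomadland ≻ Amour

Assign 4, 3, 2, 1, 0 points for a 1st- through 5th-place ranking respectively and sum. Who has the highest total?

Amour: 1·3 + 7·0 + 6·0 + 7·4 + 9·3 + 3·0 = 58
Roma: 1·4 + 7·2 + 6·3 + 7·0 + 9·0 + 3·4 = 48
Whiplash: 1·1 + 7·3 + 6·4 + 7·3 + 9·1 + 3·2 = 82
Moonlight: 1·2 + 7·4 + 6·2 + 7·2 + 9·2 + 3·3 = 83
Nomadland: 1·0 + 7·1 + 6·1 + 7·1 + 9·4 + 3·1 = 59
Moonlight has the highest Borda score (83).

Moonlight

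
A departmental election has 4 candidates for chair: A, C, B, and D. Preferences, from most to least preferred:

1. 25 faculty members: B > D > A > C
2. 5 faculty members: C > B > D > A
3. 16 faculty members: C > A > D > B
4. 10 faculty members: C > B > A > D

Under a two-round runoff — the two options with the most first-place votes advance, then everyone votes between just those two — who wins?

Round 1 first-place votes: A 0, C 31, B 25, D 0.
C and B advance.
Runoff: C is preferred to B by 31 voters; B by 25.
C wins the runoff.

C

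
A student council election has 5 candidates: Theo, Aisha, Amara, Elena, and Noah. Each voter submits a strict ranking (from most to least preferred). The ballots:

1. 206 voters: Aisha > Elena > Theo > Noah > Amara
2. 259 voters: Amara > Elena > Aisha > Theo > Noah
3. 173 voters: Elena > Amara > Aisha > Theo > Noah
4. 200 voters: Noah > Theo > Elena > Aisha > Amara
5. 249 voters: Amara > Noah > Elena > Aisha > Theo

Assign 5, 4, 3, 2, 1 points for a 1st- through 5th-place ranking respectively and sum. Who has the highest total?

Theo: 206·3 + 259·2 + 173·2 + 200·4 + 249·1 = 2531
Aisha: 206·5 + 259·3 + 173·3 + 200·2 + 249·2 = 3224
Amara: 206·1 + 259·5 + 173·4 + 200·1 + 249·5 = 3638
Elena: 206·4 + 259·4 + 173·5 + 200·3 + 249·3 = 4072
Noah: 206·2 + 259·1 + 173·1 + 200·5 + 249·4 = 2840
Elena has the highest Borda score (4072).

Elena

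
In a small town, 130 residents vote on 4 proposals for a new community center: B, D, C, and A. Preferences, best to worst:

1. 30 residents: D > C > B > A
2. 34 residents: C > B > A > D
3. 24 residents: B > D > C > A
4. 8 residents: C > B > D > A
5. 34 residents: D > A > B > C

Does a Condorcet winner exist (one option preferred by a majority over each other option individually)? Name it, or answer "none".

none

Checking pairwise contests:
C beats B 72–58.
B beats D 66–64.
D beats C 88–42.
B beats A 96–34.
Every option loses at least one head-to-head, so there is no Condorcet winner.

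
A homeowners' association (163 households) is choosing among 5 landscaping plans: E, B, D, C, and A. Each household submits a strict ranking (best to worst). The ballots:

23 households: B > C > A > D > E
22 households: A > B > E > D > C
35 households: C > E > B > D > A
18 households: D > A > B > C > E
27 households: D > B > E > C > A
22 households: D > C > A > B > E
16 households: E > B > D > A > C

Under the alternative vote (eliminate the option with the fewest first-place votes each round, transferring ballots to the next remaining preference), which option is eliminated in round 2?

A

Round 1: E 16, B 23, D 67, C 35, A 22. Eliminate E.
Round 2: B 39, D 67, C 35, A 22. Eliminate A.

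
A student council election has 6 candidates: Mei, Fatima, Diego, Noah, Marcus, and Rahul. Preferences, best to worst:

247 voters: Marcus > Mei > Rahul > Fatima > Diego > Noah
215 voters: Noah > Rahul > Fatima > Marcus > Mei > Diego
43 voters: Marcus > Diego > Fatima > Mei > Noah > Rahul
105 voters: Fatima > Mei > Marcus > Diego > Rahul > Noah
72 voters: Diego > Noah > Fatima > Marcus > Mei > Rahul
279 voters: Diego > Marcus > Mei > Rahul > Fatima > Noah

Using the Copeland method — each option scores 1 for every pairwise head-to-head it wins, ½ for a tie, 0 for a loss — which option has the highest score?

Mei: beats Fatima, Diego, Noah, and Rahul; loses to Marcus → score 4.
Fatima: beats Diego and Noah; loses to Mei, Marcus, and Rahul → score 2.
Diego: beats Noah and Rahul; loses to Mei, Fatima, and Marcus → score 2.
Noah: loses to Mei, Fatima, Diego, Marcus, and Rahul → score 0.
Marcus: beats Mei, Fatima, Diego, Noah, and Rahul → score 5.
Rahul: beats Fatima and Noah; loses to Mei, Diego, and Marcus → score 2.
Marcus has the best pairwise record.

Marcus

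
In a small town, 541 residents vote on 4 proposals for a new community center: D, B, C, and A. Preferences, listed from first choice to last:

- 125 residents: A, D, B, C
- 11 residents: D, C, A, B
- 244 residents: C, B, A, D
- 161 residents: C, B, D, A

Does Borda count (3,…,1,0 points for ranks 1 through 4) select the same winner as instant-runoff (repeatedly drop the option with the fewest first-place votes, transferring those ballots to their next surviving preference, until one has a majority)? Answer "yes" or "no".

yes

Borda — scores: D 444, B 935, C 1237, A 630. Winner: C.
Instant-runoff — R1 D 11, B 0, C 405, A 125 (C winner). Winner: C.
The two methods agree.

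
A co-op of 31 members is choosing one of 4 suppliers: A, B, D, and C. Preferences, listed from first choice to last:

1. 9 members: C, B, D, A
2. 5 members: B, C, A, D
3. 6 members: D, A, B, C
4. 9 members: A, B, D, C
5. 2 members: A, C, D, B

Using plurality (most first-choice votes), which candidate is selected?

A

First-place votes: A 11, B 5, D 6, C 9.
A has the most first-place votes.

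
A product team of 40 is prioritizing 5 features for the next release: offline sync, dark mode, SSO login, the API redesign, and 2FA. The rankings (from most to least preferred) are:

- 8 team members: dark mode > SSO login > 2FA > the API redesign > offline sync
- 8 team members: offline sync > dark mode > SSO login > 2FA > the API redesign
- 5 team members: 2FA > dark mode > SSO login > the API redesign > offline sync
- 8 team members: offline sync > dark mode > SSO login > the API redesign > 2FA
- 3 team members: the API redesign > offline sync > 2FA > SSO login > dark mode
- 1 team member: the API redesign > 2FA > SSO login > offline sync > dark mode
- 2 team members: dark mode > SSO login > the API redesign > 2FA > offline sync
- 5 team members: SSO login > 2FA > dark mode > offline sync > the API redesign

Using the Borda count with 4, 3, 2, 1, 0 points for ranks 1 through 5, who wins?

offline sync: 8·0 + 8·4 + 5·0 + 8·4 + 3·3 + 1·1 + 2·0 + 5·1 = 79
dark mode: 8·4 + 8·3 + 5·3 + 8·3 + 3·0 + 1·0 + 2·4 + 5·2 = 113
SSO login: 8·3 + 8·2 + 5·2 + 8·2 + 3·1 + 1·2 + 2·3 + 5·4 = 97
the API redesign: 8·1 + 8·0 + 5·1 + 8·1 + 3·4 + 1·4 + 2·2 + 5·0 = 41
2FA: 8·2 + 8·1 + 5·4 + 8·0 + 3·2 + 1·3 + 2·1 + 5·3 = 70
dark mode has the highest Borda score (113).

dark mode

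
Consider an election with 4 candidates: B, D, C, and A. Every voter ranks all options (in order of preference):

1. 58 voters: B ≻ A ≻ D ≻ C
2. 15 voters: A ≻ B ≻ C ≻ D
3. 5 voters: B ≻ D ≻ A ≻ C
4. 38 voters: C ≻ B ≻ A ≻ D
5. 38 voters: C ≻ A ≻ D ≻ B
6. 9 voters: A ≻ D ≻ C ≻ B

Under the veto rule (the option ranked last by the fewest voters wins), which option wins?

A

Last-place votes: B 47, D 53, C 63, A 0.
A is ranked last by the fewest voters, so A wins.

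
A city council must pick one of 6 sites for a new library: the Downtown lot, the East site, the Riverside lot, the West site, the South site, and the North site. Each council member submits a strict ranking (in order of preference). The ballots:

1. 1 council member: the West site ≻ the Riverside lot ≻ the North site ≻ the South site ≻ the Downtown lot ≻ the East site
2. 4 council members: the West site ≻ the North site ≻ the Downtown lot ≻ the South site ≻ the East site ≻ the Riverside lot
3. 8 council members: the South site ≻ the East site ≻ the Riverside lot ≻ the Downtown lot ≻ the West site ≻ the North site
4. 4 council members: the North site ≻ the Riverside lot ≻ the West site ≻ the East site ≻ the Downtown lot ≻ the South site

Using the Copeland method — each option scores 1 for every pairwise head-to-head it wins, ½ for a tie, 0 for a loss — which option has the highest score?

the Downtown lot: loses to the East site, the Riverside lot, the West site, the South site, and the North site → score 0.
the East site: beats the Downtown lot and the Riverside lot; loses to the West site, the South site, and the North site → score 2.
the Riverside lot: beats the Downtown lot, the West site, and the North site; loses to the East site and the South site → score 3.
the West site: beats the Downtown lot, the East site, the South site, and the North site; loses to the Riverside lot → score 4.
the South site: beats the Downtown lot, the East site, and the Riverside lot; loses to the West site and the North site → score 3.
the North site: beats the Downtown lot, the East site, and the South site; loses to the Riverside lot and the West site → score 3.
the West site has the best pairwise record.

the West site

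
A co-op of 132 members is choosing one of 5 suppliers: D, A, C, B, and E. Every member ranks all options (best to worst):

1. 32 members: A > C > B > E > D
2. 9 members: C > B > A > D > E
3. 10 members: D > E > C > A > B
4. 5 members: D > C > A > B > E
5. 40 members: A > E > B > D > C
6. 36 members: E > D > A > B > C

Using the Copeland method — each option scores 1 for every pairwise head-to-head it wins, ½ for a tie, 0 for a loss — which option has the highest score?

D: beats C; loses to A, B, and E → score 1.
A: beats D, C, B, and E → score 4.
C: loses to D, A, B, and E → score 0.
B: beats D and C; loses to A and E → score 2.
E: beats D, C, and B; loses to A → score 3.
A has the best pairwise record.

A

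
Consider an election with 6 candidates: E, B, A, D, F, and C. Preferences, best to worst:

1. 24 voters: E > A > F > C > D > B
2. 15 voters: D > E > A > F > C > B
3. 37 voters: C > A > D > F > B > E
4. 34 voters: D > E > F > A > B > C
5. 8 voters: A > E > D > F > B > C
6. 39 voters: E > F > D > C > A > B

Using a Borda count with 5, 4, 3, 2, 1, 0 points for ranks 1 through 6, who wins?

E: 24·5 + 15·4 + 37·0 + 34·4 + 8·4 + 39·5 = 543
B: 24·0 + 15·0 + 37·1 + 34·1 + 8·1 + 39·0 = 79
A: 24·4 + 15·3 + 37·4 + 34·2 + 8·5 + 39·1 = 436
D: 24·1 + 15·5 + 37·3 + 34·5 + 8·3 + 39·3 = 521
F: 24·3 + 15·2 + 37·2 + 34·3 + 8·2 + 39·4 = 450
C: 24·2 + 15·1 + 37·5 + 34·0 + 8·0 + 39·2 = 326
E has the highest Borda score (543).

E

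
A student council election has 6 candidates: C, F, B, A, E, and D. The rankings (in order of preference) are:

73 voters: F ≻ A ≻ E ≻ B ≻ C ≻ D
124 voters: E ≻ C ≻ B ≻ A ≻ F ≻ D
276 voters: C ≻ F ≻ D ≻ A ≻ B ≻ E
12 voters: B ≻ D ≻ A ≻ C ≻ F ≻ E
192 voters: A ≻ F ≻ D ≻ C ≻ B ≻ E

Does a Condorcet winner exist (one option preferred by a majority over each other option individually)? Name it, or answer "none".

C

C vs F: 412–265 for C.
C vs B: 592–85 for C.
C vs A: 400–277 for C.
C vs E: 480–197 for C.
C vs D: 473–204 for C.
C beats every other option head-to-head.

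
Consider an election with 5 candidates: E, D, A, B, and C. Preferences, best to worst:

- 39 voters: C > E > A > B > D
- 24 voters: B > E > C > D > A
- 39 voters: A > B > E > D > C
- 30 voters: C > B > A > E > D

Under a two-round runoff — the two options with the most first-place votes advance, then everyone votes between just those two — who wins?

Round 1 first-place votes: E 0, D 0, A 39, B 24, C 69.
C and A advance.
Runoff: C is preferred to A by 93 voters; A by 39.
C wins the runoff.

C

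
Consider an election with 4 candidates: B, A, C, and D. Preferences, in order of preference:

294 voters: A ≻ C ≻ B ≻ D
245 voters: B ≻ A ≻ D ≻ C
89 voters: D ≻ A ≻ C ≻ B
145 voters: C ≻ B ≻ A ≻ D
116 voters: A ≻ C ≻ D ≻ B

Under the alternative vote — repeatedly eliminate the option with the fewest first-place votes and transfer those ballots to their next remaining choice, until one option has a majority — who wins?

Round 1: B 245, A 410, C 145, D 89. Eliminate D.
Round 2: B 245, A 499, C 145. A has a majority.

A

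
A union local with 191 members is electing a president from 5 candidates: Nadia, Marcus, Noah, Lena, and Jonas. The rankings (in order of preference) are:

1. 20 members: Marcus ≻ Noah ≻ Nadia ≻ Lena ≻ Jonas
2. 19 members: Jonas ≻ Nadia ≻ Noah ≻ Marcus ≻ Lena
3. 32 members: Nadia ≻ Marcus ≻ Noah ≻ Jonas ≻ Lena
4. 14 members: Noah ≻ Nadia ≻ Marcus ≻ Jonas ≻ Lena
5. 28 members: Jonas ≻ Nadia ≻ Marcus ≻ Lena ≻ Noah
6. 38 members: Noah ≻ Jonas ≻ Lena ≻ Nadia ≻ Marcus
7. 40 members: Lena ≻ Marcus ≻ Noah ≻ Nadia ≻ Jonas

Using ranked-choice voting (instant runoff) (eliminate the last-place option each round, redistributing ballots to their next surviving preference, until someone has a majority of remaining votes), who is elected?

Noah

Round 1: Nadia 32, Marcus 20, Noah 52, Lena 40, Jonas 47. Eliminate Marcus.
Round 2: Nadia 32, Noah 72, Lena 40, Jonas 47. Eliminate Nadia.
Round 3: Noah 104, Lena 40, Jonas 47. Noah has a majority.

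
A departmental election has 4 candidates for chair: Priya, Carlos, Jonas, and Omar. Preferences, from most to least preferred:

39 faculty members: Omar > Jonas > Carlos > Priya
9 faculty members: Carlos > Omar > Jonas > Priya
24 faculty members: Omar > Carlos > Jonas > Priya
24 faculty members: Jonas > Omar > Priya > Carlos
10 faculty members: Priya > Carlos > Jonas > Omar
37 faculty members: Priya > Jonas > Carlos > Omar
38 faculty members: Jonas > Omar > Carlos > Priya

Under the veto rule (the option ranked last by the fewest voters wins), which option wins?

Last-place votes: Priya 110, Carlos 24, Jonas 0, Omar 47.
Jonas is ranked last by the fewest voters, so Jonas wins.

Jonas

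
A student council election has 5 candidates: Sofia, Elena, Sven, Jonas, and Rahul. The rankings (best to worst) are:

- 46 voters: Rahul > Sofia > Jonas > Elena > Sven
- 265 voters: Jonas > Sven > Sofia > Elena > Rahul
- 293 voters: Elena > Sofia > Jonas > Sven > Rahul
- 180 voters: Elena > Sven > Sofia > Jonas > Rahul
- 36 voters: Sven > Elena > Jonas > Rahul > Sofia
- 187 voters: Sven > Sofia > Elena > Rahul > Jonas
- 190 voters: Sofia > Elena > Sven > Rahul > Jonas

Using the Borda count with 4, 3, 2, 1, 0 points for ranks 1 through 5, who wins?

Elena

Sofia: 46·3 + 265·2 + 293·3 + 180·2 + 36·0 + 187·3 + 190·4 = 3228
Elena: 46·1 + 265·1 + 293·4 + 180·4 + 36·3 + 187·2 + 190·3 = 3255
Sven: 46·0 + 265·3 + 293·1 + 180·3 + 36·4 + 187·4 + 190·2 = 2900
Jonas: 46·2 + 265·4 + 293·2 + 180·1 + 36·2 + 187·0 + 190·0 = 1990
Rahul: 46·4 + 265·0 + 293·0 + 180·0 + 36·1 + 187·1 + 190·1 = 597
Elena has the highest Borda score (3255).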